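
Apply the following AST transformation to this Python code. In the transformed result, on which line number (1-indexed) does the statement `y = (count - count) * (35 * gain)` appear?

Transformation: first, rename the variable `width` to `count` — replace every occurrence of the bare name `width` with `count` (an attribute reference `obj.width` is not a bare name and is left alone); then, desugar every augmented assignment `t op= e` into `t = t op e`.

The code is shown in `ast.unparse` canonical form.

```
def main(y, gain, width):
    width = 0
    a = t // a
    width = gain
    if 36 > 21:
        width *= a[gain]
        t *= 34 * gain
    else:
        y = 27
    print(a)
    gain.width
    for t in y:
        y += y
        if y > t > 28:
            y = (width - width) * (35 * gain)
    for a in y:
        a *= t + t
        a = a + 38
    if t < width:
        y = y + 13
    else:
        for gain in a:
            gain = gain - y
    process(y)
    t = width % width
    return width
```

15

Transformed code:
def main(y, gain, count):
    count = 0
    a = t // a
    count = gain
    if 36 > 21:
        count = count * a[gain]
        t = t * (34 * gain)
    else:
        y = 27
    print(a)
    gain.width
    for t in y:
        y = y + y
        if y > t > 28:
            y = (count - count) * (35 * gain)
    for a in y:
        a = a * (t + t)
        a = a + 38
    if t < count:
        y = y + 13
    else:
        for gain in a:
            gain = gain - y
    process(y)
    t = count % count
    return count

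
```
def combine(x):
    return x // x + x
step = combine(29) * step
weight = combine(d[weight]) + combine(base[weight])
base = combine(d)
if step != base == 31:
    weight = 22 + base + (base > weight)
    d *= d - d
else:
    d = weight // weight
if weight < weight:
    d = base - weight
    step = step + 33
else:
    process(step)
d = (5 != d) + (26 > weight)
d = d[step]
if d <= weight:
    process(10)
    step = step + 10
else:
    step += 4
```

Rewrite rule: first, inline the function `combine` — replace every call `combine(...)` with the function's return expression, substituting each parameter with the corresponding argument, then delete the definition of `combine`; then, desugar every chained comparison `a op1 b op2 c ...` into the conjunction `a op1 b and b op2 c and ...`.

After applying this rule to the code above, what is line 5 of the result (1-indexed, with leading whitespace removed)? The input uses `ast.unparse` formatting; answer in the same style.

weight = 22 + base + (base > weight)

Transformed code:
step = (29 // 29 + 29) * step
weight = d[weight] // d[weight] + d[weight] + (base[weight] // base[weight] + base[weight])
base = d // d + d
if step != base and base == 31:
    weight = 22 + base + (base > weight)
    d *= d - d
else:
    d = weight // weight
if weight < weight:
    d = base - weight
    step = step + 33
else:
    process(step)
d = (5 != d) + (26 > weight)
d = d[step]
if d <= weight:
    process(10)
    step = step + 10
else:
    step += 4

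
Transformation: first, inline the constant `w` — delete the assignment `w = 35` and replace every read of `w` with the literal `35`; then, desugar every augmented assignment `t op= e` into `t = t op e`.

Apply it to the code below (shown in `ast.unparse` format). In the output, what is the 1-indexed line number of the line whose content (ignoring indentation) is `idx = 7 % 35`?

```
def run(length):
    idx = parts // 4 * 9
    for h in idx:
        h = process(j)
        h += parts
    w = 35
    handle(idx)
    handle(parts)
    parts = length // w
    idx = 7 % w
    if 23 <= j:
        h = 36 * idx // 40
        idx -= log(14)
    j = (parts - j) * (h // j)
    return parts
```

Transformed code:
def run(length):
    idx = parts // 4 * 9
    for h in idx:
        h = process(j)
        h = h + parts
    handle(idx)
    handle(parts)
    parts = length // 35
    idx = 7 % 35
    if 23 <= j:
        h = 36 * idx // 40
        idx = idx - log(14)
    j = (parts - j) * (h // j)
    return parts

9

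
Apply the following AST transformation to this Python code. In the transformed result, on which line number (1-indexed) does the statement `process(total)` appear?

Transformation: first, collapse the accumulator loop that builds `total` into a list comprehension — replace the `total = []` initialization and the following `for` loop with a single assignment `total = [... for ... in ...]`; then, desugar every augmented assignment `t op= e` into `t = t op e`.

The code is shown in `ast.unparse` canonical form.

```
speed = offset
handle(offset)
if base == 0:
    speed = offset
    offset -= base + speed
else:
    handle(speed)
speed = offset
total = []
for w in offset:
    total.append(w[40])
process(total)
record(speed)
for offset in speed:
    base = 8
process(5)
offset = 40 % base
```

Transformed code:
speed = offset
handle(offset)
if base == 0:
    speed = offset
    offset = offset - (base + speed)
else:
    handle(speed)
speed = offset
total = [w[40] for w in offset]
process(total)
record(speed)
for offset in speed:
    base = 8
process(5)
offset = 40 % base

10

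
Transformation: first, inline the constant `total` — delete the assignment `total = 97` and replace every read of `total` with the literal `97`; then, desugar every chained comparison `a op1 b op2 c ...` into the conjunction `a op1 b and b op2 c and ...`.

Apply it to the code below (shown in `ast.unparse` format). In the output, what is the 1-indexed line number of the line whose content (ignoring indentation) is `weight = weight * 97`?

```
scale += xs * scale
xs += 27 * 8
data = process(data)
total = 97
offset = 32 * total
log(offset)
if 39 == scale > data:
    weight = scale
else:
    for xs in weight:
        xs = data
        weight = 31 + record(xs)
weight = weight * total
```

12

Transformed code:
scale += xs * scale
xs += 27 * 8
data = process(data)
offset = 32 * 97
log(offset)
if 39 == scale and scale > data:
    weight = scale
else:
    for xs in weight:
        xs = data
        weight = 31 + record(xs)
weight = weight * 97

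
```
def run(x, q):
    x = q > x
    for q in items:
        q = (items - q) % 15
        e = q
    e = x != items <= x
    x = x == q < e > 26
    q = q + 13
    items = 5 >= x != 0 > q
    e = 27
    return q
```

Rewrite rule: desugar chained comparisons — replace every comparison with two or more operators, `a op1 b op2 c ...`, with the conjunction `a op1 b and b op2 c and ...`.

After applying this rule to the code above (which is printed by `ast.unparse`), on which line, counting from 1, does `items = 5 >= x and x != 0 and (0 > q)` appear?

Transformed code:
def run(x, q):
    x = q > x
    for q in items:
        q = (items - q) % 15
        e = q
    e = x != items and items <= x
    x = x == q and q < e and (e > 26)
    q = q + 13
    items = 5 >= x and x != 0 and (0 > q)
    e = 27
    return q

9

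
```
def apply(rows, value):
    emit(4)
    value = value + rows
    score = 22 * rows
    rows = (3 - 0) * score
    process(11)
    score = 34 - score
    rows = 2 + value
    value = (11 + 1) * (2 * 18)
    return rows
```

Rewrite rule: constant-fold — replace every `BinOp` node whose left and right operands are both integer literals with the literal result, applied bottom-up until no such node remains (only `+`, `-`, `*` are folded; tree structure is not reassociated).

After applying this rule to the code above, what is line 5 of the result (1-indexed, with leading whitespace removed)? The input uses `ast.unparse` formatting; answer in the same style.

rows = 3 * score

Transformed code:
def apply(rows, value):
    emit(4)
    value = value + rows
    score = 22 * rows
    rows = 3 * score
    process(11)
    score = 34 - score
    rows = 2 + value
    value = 432
    return rows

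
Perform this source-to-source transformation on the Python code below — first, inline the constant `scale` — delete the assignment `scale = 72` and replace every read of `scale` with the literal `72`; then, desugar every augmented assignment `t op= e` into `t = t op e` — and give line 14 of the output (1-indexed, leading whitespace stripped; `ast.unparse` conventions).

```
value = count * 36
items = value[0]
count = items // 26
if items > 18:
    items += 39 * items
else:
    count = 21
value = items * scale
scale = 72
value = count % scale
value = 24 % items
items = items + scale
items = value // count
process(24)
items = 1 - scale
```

Transformed code:
value = count * 36
items = value[0]
count = items // 26
if items > 18:
    items = items + 39 * items
else:
    count = 21
value = items * 72
value = count % 72
value = 24 % items
items = items + 72
items = value // count
process(24)
items = 1 - 72

items = 1 - 72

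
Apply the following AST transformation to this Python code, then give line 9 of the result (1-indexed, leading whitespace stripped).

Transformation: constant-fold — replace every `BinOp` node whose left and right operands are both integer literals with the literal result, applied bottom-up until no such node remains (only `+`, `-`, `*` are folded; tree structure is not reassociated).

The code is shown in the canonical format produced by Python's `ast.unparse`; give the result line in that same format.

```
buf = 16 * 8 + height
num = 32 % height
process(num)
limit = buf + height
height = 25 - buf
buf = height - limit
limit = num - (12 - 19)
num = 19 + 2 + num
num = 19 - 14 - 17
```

num = -12

Transformed code:
buf = 128 + height
num = 32 % height
process(num)
limit = buf + height
height = 25 - buf
buf = height - limit
limit = num - -7
num = 21 + num
num = -12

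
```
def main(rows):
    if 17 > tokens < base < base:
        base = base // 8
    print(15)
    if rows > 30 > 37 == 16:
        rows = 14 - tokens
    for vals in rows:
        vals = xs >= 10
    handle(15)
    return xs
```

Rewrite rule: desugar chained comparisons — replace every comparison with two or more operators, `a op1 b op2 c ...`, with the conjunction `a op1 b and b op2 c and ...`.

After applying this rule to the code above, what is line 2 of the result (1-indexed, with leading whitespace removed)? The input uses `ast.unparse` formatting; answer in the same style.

Transformed code:
def main(rows):
    if 17 > tokens and tokens < base and (base < base):
        base = base // 8
    print(15)
    if rows > 30 and 30 > 37 and (37 == 16):
        rows = 14 - tokens
    for vals in rows:
        vals = xs >= 10
    handle(15)
    return xs

if 17 > tokens and tokens < base and (base < base):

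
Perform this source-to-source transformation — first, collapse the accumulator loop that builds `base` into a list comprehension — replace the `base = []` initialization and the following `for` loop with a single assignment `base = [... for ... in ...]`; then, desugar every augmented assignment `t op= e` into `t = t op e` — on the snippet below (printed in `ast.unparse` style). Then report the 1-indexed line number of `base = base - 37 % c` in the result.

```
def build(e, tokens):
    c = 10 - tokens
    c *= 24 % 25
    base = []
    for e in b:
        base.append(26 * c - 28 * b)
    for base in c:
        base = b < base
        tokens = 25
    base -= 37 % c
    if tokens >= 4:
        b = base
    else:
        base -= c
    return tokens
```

8

Transformed code:
def build(e, tokens):
    c = 10 - tokens
    c = c * (24 % 25)
    base = [26 * c - 28 * b for e in b]
    for base in c:
        base = b < base
        tokens = 25
    base = base - 37 % c
    if tokens >= 4:
        b = base
    else:
        base = base - c
    return tokens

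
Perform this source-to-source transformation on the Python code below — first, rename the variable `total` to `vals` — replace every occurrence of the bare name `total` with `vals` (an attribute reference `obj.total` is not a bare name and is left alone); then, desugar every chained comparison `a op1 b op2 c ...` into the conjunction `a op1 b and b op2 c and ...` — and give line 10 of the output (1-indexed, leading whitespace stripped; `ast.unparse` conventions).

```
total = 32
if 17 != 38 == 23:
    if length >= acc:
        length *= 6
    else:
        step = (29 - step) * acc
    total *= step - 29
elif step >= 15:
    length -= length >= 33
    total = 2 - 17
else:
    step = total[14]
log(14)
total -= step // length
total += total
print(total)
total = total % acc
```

Transformed code:
vals = 32
if 17 != 38 and 38 == 23:
    if length >= acc:
        length *= 6
    else:
        step = (29 - step) * acc
    vals *= step - 29
elif step >= 15:
    length -= length >= 33
    vals = 2 - 17
else:
    step = vals[14]
log(14)
vals -= step // length
vals += vals
print(vals)
vals = vals % acc

vals = 2 - 17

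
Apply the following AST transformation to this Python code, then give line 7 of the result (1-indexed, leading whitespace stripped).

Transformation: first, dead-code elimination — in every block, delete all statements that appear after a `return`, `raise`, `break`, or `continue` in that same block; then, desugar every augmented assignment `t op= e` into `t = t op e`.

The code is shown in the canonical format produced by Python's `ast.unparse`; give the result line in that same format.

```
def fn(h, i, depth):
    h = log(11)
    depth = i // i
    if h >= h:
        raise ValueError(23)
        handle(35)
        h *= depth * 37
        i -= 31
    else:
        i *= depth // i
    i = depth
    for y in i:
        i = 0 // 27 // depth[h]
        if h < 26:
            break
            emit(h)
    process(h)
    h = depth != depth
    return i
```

Transformed code:
def fn(h, i, depth):
    h = log(11)
    depth = i // i
    if h >= h:
        raise ValueError(23)
    else:
        i = i * (depth // i)
    i = depth
    for y in i:
        i = 0 // 27 // depth[h]
        if h < 26:
            break
    process(h)
    h = depth != depth
    return i

i = i * (depth // i)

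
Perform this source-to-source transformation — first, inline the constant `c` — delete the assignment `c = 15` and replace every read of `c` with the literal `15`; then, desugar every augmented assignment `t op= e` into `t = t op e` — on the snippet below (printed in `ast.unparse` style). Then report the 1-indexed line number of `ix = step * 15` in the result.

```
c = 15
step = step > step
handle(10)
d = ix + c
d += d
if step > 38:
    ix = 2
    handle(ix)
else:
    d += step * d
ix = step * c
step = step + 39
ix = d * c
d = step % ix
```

Transformed code:
step = step > step
handle(10)
d = ix + 15
d = d + d
if step > 38:
    ix = 2
    handle(ix)
else:
    d = d + step * d
ix = step * 15
step = step + 39
ix = d * 15
d = step % ix

10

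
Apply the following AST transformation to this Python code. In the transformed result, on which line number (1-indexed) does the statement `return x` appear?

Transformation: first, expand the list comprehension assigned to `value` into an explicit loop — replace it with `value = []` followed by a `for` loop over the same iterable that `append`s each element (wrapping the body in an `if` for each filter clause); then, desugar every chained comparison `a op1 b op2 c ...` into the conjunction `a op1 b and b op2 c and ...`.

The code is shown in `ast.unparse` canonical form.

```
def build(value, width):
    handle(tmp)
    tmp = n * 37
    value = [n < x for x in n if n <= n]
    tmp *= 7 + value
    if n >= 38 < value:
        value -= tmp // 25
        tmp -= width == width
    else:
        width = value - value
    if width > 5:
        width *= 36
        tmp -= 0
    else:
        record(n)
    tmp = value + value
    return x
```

20

Transformed code:
def build(value, width):
    handle(tmp)
    tmp = n * 37
    value = []
    for x in n:
        if n <= n:
            value.append(n < x)
    tmp *= 7 + value
    if n >= 38 and 38 < value:
        value -= tmp // 25
        tmp -= width == width
    else:
        width = value - value
    if width > 5:
        width *= 36
        tmp -= 0
    else:
        record(n)
    tmp = value + value
    return x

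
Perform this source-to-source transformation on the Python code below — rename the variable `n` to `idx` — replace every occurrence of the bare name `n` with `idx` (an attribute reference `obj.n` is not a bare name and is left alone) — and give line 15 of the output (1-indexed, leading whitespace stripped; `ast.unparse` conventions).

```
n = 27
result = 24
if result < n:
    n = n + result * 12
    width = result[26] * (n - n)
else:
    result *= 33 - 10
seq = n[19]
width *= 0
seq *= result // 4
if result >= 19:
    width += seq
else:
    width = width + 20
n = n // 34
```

idx = idx // 34

Transformed code:
idx = 27
result = 24
if result < idx:
    idx = idx + result * 12
    width = result[26] * (idx - idx)
else:
    result *= 33 - 10
seq = idx[19]
width *= 0
seq *= result // 4
if result >= 19:
    width += seq
else:
    width = width + 20
idx = idx // 34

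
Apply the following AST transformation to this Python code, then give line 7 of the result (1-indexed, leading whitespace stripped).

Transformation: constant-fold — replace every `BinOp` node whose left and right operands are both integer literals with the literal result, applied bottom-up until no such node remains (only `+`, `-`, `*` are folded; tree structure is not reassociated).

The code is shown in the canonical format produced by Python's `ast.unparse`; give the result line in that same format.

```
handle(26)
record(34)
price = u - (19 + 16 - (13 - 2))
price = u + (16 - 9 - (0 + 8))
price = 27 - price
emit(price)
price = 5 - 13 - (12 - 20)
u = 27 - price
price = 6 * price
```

price = 0

Transformed code:
handle(26)
record(34)
price = u - 24
price = u + -1
price = 27 - price
emit(price)
price = 0
u = 27 - price
price = 6 * price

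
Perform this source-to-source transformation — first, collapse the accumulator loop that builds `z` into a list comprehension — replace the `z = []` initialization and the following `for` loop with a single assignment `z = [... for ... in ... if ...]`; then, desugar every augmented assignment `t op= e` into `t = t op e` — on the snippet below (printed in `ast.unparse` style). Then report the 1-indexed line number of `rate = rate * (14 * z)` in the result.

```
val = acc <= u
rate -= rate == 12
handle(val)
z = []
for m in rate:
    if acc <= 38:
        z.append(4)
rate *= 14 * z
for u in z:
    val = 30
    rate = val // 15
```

5

Transformed code:
val = acc <= u
rate = rate - (rate == 12)
handle(val)
z = [4 for m in rate if acc <= 38]
rate = rate * (14 * z)
for u in z:
    val = 30
    rate = val // 15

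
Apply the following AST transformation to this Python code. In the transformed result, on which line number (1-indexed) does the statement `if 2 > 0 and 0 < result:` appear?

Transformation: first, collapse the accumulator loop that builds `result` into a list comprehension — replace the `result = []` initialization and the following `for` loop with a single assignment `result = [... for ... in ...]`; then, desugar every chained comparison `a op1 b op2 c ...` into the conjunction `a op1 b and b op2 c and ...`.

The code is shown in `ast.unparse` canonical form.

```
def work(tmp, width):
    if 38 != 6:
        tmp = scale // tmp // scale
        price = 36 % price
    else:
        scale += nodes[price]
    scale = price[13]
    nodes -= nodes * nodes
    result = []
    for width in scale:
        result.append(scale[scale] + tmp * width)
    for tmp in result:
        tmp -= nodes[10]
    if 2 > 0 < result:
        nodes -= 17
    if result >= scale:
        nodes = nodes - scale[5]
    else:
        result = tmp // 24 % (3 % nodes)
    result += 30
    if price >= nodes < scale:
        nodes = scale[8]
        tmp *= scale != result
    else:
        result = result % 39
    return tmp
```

12

Transformed code:
def work(tmp, width):
    if 38 != 6:
        tmp = scale // tmp // scale
        price = 36 % price
    else:
        scale += nodes[price]
    scale = price[13]
    nodes -= nodes * nodes
    result = [scale[scale] + tmp * width for width in scale]
    for tmp in result:
        tmp -= nodes[10]
    if 2 > 0 and 0 < result:
        nodes -= 17
    if result >= scale:
        nodes = nodes - scale[5]
    else:
        result = tmp // 24 % (3 % nodes)
    result += 30
    if price >= nodes and nodes < scale:
        nodes = scale[8]
        tmp *= scale != result
    else:
        result = result % 39
    return tmp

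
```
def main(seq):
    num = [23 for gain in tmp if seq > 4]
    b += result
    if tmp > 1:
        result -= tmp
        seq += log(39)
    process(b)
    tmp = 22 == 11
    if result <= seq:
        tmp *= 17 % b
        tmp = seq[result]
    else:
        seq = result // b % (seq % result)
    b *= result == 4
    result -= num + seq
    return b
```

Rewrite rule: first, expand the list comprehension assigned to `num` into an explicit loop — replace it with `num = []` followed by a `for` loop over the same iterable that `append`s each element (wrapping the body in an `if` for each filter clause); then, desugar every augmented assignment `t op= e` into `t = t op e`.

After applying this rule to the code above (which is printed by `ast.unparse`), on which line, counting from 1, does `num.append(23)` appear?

5

Transformed code:
def main(seq):
    num = []
    for gain in tmp:
        if seq > 4:
            num.append(23)
    b = b + result
    if tmp > 1:
        result = result - tmp
        seq = seq + log(39)
    process(b)
    tmp = 22 == 11
    if result <= seq:
        tmp = tmp * (17 % b)
        tmp = seq[result]
    else:
        seq = result // b % (seq % result)
    b = b * (result == 4)
    result = result - (num + seq)
    return b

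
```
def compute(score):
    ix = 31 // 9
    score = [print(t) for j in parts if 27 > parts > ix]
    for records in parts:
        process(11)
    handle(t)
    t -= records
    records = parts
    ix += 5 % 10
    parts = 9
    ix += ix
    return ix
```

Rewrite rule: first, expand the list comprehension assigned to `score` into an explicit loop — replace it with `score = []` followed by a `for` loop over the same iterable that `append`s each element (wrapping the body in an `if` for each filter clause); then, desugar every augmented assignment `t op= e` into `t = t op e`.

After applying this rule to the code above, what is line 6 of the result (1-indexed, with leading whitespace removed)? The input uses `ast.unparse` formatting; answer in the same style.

score.append(print(t))

Transformed code:
def compute(score):
    ix = 31 // 9
    score = []
    for j in parts:
        if 27 > parts > ix:
            score.append(print(t))
    for records in parts:
        process(11)
    handle(t)
    t = t - records
    records = parts
    ix = ix + 5 % 10
    parts = 9
    ix = ix + ix
    return ix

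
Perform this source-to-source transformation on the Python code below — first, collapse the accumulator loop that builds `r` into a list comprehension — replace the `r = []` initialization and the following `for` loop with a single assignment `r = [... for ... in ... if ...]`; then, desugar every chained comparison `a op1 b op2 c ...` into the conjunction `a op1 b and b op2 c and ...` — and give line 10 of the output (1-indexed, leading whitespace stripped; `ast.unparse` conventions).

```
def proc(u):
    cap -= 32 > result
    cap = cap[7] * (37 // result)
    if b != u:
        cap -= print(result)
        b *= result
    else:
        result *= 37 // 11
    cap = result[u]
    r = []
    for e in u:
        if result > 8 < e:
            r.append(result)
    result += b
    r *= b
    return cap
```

Transformed code:
def proc(u):
    cap -= 32 > result
    cap = cap[7] * (37 // result)
    if b != u:
        cap -= print(result)
        b *= result
    else:
        result *= 37 // 11
    cap = result[u]
    r = [result for e in u if result > 8 and 8 < e]
    result += b
    r *= b
    return cap

r = [result for e in u if result > 8 and 8 < e]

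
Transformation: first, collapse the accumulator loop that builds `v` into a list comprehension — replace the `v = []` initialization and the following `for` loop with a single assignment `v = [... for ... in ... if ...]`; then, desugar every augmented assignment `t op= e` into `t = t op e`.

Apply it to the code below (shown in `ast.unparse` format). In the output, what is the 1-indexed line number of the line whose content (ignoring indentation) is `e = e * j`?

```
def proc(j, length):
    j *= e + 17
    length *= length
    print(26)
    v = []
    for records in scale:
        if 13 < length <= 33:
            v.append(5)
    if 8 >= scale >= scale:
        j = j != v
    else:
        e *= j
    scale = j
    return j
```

9

Transformed code:
def proc(j, length):
    j = j * (e + 17)
    length = length * length
    print(26)
    v = [5 for records in scale if 13 < length <= 33]
    if 8 >= scale >= scale:
        j = j != v
    else:
        e = e * j
    scale = j
    return j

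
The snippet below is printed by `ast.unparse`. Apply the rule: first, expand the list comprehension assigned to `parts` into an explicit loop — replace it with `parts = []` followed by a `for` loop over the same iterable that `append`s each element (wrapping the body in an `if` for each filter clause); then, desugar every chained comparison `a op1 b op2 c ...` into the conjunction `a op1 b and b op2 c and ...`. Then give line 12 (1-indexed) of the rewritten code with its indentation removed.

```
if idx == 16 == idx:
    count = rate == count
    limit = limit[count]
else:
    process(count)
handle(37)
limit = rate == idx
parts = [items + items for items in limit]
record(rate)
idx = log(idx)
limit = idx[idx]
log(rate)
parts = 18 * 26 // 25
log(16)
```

Transformed code:
if idx == 16 and 16 == idx:
    count = rate == count
    limit = limit[count]
else:
    process(count)
handle(37)
limit = rate == idx
parts = []
for items in limit:
    parts.append(items + items)
record(rate)
idx = log(idx)
limit = idx[idx]
log(rate)
parts = 18 * 26 // 25
log(16)

idx = log(idx)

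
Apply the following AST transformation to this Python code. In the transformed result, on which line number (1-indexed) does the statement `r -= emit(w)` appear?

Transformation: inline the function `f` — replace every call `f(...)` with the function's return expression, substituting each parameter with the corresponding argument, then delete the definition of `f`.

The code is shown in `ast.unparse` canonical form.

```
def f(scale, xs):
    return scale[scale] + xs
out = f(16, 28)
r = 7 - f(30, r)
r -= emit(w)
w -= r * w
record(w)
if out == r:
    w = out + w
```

Transformed code:
out = 16[16] + 28
r = 7 - (30[30] + r)
r -= emit(w)
w -= r * w
record(w)
if out == r:
    w = out + w

3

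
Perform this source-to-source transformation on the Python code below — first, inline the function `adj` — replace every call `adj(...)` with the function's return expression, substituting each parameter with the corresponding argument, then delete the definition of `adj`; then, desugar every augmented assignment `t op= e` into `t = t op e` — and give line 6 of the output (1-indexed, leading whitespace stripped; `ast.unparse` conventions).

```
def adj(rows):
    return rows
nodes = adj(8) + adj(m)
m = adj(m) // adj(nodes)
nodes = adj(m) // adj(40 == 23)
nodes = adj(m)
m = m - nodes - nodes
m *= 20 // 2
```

Transformed code:
nodes = 8 + m
m = m // nodes
nodes = m // (40 == 23)
nodes = m
m = m - nodes - nodes
m = m * (20 // 2)

m = m * (20 // 2)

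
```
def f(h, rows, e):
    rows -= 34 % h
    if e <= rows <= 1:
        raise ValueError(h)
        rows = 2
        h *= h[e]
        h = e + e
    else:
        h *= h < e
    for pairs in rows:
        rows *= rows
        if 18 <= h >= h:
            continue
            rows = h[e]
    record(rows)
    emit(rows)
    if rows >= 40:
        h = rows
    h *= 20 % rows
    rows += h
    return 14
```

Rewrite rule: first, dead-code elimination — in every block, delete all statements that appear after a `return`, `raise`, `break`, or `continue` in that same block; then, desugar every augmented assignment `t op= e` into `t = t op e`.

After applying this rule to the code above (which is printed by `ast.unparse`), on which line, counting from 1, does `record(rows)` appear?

Transformed code:
def f(h, rows, e):
    rows = rows - 34 % h
    if e <= rows <= 1:
        raise ValueError(h)
    else:
        h = h * (h < e)
    for pairs in rows:
        rows = rows * rows
        if 18 <= h >= h:
            continue
    record(rows)
    emit(rows)
    if rows >= 40:
        h = rows
    h = h * (20 % rows)
    rows = rows + h
    return 14

11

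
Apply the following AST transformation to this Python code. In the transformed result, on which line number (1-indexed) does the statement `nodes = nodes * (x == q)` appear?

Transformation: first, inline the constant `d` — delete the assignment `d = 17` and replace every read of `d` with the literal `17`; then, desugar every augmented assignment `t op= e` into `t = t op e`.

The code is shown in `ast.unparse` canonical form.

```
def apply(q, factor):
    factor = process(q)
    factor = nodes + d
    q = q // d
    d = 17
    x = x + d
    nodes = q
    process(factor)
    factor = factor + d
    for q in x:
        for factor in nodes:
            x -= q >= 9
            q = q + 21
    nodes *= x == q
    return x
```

13

Transformed code:
def apply(q, factor):
    factor = process(q)
    factor = nodes + 17
    q = q // 17
    x = x + 17
    nodes = q
    process(factor)
    factor = factor + 17
    for q in x:
        for factor in nodes:
            x = x - (q >= 9)
            q = q + 21
    nodes = nodes * (x == q)
    return x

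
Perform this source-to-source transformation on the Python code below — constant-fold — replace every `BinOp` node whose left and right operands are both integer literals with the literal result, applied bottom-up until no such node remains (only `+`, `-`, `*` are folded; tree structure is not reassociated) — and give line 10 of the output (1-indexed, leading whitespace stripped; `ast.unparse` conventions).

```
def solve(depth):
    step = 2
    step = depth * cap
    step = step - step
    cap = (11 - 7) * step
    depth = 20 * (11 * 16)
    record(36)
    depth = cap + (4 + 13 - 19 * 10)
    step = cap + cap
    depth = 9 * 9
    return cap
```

depth = 81

Transformed code:
def solve(depth):
    step = 2
    step = depth * cap
    step = step - step
    cap = 4 * step
    depth = 3520
    record(36)
    depth = cap + -173
    step = cap + cap
    depth = 81
    return cap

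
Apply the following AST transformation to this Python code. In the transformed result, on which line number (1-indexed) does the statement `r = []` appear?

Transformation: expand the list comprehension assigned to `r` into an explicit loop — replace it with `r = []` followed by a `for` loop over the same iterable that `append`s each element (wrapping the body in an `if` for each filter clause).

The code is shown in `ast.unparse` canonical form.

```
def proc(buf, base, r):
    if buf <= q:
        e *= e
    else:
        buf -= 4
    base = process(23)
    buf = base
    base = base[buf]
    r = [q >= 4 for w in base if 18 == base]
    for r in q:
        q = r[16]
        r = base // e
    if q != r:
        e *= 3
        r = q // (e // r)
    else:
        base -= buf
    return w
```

9

Transformed code:
def proc(buf, base, r):
    if buf <= q:
        e *= e
    else:
        buf -= 4
    base = process(23)
    buf = base
    base = base[buf]
    r = []
    for w in base:
        if 18 == base:
            r.append(q >= 4)
    for r in q:
        q = r[16]
        r = base // e
    if q != r:
        e *= 3
        r = q // (e // r)
    else:
        base -= buf
    return w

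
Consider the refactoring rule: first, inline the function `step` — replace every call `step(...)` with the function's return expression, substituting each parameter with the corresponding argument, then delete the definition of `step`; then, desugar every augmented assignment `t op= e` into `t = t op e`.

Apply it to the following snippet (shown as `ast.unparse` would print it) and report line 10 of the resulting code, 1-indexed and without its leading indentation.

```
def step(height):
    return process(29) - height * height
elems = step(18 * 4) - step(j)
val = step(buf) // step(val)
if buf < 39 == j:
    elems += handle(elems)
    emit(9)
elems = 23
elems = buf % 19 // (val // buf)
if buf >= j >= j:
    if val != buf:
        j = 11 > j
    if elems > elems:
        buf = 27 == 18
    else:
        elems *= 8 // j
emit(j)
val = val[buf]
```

Transformed code:
elems = process(29) - 18 * 4 * (18 * 4) - (process(29) - j * j)
val = (process(29) - buf * buf) // (process(29) - val * val)
if buf < 39 == j:
    elems = elems + handle(elems)
    emit(9)
elems = 23
elems = buf % 19 // (val // buf)
if buf >= j >= j:
    if val != buf:
        j = 11 > j
    if elems > elems:
        buf = 27 == 18
    else:
        elems = elems * (8 // j)
emit(j)
val = val[buf]

j = 11 > j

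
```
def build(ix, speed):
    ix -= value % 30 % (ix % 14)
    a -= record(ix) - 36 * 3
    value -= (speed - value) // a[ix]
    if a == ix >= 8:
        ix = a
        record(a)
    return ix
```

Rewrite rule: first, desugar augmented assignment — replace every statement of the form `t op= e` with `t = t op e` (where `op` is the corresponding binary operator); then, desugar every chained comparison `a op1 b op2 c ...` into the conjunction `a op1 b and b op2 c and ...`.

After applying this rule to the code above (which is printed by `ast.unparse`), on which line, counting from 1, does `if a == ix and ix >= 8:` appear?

Transformed code:
def build(ix, speed):
    ix = ix - value % 30 % (ix % 14)
    a = a - (record(ix) - 36 * 3)
    value = value - (speed - value) // a[ix]
    if a == ix and ix >= 8:
        ix = a
        record(a)
    return ix

5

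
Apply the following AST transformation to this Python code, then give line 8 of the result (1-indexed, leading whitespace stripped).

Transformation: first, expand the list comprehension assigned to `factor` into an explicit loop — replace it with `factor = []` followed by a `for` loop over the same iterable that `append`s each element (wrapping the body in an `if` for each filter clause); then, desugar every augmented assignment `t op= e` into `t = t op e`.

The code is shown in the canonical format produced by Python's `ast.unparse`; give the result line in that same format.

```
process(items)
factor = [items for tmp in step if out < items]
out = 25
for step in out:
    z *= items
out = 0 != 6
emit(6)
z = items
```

z = z * items

Transformed code:
process(items)
factor = []
for tmp in step:
    if out < items:
        factor.append(items)
out = 25
for step in out:
    z = z * items
out = 0 != 6
emit(6)
z = items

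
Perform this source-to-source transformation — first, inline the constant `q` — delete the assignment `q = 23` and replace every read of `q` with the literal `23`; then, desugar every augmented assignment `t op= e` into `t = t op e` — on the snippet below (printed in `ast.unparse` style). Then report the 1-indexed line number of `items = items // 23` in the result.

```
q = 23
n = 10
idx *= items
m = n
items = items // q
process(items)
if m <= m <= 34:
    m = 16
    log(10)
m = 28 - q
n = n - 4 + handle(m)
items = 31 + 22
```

Transformed code:
n = 10
idx = idx * items
m = n
items = items // 23
process(items)
if m <= m <= 34:
    m = 16
    log(10)
m = 28 - 23
n = n - 4 + handle(m)
items = 31 + 22

4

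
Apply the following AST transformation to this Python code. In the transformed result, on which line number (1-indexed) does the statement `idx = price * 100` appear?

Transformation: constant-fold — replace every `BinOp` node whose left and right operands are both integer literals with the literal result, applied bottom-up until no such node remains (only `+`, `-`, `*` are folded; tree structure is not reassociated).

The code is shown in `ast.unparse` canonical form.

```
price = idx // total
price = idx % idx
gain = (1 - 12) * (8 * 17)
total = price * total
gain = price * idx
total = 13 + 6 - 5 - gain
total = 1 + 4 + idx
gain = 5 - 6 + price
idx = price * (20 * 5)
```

9

Transformed code:
price = idx // total
price = idx % idx
gain = -1496
total = price * total
gain = price * idx
total = 14 - gain
total = 5 + idx
gain = -1 + price
idx = price * 100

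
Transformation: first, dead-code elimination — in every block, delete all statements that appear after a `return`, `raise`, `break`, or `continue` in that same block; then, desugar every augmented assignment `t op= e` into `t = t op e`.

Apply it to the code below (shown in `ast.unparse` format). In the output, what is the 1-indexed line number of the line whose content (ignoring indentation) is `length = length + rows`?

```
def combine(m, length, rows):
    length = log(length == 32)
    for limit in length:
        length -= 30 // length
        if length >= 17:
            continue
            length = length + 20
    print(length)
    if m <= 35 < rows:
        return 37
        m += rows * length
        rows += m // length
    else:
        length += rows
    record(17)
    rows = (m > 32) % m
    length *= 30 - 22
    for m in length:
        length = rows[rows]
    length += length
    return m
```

11

Transformed code:
def combine(m, length, rows):
    length = log(length == 32)
    for limit in length:
        length = length - 30 // length
        if length >= 17:
            continue
    print(length)
    if m <= 35 < rows:
        return 37
    else:
        length = length + rows
    record(17)
    rows = (m > 32) % m
    length = length * (30 - 22)
    for m in length:
        length = rows[rows]
    length = length + length
    return m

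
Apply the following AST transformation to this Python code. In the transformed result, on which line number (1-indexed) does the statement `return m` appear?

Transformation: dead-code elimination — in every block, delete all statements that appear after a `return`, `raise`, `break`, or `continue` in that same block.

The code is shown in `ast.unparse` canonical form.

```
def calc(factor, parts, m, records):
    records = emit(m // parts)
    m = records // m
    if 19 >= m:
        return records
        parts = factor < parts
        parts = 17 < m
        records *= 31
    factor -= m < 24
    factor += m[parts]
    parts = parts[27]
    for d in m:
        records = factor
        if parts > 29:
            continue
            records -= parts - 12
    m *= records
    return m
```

Transformed code:
def calc(factor, parts, m, records):
    records = emit(m // parts)
    m = records // m
    if 19 >= m:
        return records
    factor -= m < 24
    factor += m[parts]
    parts = parts[27]
    for d in m:
        records = factor
        if parts > 29:
            continue
    m *= records
    return m

14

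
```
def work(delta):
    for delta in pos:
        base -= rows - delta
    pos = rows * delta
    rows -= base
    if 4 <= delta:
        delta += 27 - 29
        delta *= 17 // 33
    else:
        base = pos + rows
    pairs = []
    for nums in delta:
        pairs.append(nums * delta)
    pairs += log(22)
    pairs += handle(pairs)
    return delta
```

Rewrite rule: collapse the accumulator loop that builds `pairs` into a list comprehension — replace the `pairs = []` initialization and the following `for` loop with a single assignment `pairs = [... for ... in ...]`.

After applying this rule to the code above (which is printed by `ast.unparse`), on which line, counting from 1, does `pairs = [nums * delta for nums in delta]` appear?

11

Transformed code:
def work(delta):
    for delta in pos:
        base -= rows - delta
    pos = rows * delta
    rows -= base
    if 4 <= delta:
        delta += 27 - 29
        delta *= 17 // 33
    else:
        base = pos + rows
    pairs = [nums * delta for nums in delta]
    pairs += log(22)
    pairs += handle(pairs)
    return delta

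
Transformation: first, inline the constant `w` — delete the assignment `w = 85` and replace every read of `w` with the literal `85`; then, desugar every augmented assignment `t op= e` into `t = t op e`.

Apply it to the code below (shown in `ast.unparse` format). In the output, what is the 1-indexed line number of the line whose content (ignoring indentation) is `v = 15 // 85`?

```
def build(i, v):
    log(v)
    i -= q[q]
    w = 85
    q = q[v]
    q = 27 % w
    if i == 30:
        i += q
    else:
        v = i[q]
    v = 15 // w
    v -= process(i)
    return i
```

10

Transformed code:
def build(i, v):
    log(v)
    i = i - q[q]
    q = q[v]
    q = 27 % 85
    if i == 30:
        i = i + q
    else:
        v = i[q]
    v = 15 // 85
    v = v - process(i)
    return i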